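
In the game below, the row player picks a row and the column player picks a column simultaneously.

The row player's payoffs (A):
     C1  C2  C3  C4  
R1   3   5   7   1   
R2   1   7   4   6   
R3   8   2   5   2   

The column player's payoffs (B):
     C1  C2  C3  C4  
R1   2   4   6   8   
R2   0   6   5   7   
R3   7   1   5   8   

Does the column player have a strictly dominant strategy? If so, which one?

C4

A strategy is strictly dominant if it gives the column player a strictly higher payoff than every other strategy, against every choice by the opponent.
C4 strictly dominates: vs R1: 8 > each of {2, 4, 6}; vs R2: 7 > each of {0, 6, 5}; vs R3: 8 > each of {7, 1, 5}.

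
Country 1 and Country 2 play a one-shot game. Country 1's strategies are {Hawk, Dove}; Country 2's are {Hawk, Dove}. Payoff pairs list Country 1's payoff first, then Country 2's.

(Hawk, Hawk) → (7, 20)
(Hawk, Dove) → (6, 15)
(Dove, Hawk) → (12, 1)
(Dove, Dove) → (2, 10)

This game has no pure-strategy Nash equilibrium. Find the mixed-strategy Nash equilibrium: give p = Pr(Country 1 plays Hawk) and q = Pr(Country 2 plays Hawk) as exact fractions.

p = 9/14, q = 4/9

Each player's mixing probability is pinned down by making the *other* player indifferent.
Country 2 indifferent between Hawk and Dove: p·20 + (1−p)·1 = p·15 + (1−p)·10 ⟹ 1 + 19p = 10 + 5p ⟹ p = 9/14.
Country 1 indifferent between Hawk and Dove: q·7 + (1−q)·6 = q·12 + (1−q)·2 ⟹ 6 + 1q = 2 + 10q ⟹ q = 4/9.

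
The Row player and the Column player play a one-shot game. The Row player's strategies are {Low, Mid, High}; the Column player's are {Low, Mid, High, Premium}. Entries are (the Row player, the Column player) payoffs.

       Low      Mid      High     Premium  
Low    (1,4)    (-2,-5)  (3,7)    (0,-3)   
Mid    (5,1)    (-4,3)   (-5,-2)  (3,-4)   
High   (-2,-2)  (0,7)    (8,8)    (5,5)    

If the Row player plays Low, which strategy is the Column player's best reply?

High

With the Row player fixed at Low, the Column player's payoffs are: Low → 4, Mid → -5, High → 7, Premium → -3.
The maximum is 7, achieved by High.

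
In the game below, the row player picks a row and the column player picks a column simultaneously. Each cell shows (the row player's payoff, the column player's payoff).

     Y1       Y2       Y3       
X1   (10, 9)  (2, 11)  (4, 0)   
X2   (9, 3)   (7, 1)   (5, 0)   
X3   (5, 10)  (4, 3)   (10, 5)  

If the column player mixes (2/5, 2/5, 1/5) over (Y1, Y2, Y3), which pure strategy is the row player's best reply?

Compute the row player's expected payoff from each pure strategy against the given mix.
X1: (2/5)·10 + (2/5)·2 + (1/5)·4 = 28/5
X2: (2/5)·9 + (2/5)·7 + (1/5)·5 = 37/5
X3: (2/5)·5 + (2/5)·4 + (1/5)·10 = 28/5
Highest expected payoff is 37/5, from X2.

X2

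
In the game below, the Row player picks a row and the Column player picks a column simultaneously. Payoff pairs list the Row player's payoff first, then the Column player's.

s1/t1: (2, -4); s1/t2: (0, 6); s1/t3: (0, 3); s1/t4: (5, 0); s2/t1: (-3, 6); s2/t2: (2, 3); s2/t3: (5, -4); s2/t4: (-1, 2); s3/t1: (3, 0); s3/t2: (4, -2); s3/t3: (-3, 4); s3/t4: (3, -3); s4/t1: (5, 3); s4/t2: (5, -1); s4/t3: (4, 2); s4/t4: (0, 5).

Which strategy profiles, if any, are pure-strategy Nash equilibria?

Find each player's best response to every opponent strategy; NE are the intersections.
The Row player's best responses — vs t1: s4 (payoff 5); vs t2: s4 (payoff 5); vs t3: s2 (payoff 5); vs t4: s1 (payoff 5).
The Column player's best responses — vs s1: t2 (payoff 6); vs s2: t1 (payoff 6); vs s3: t3 (payoff 4); vs s4: t4 (payoff 5).
No cell has both players best-responding. For instance, the Row player's best reply to t2 is s4, but against s4 the Column player prefers t4 over t2.

There is no pure-strategy Nash equilibrium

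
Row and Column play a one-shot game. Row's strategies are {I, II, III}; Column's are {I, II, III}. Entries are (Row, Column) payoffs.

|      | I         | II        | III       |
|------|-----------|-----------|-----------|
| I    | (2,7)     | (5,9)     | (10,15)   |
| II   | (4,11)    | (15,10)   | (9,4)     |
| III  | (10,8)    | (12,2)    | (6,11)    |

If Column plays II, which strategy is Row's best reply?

With Column fixed at II, Row's payoffs are: I → 5, II → 15, III → 12.
The maximum is 15, achieved by II.

II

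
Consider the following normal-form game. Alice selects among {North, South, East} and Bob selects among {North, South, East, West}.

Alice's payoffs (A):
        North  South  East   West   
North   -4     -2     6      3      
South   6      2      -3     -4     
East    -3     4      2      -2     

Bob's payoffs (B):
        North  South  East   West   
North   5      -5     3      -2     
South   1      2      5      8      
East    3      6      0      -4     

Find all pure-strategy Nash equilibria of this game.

(East, South)

A profile is a Nash equilibrium when each player is best-responding to the other.
Alice's best responses — vs North: South (payoff 6); vs South: East (payoff 4); vs East: North (payoff 6); vs West: North (payoff 3).
Bob's best responses — vs North: North (payoff 5); vs South: West (payoff 8); vs East: South (payoff 6).
The only mutual best response is (East, South); neither player gains by switching there.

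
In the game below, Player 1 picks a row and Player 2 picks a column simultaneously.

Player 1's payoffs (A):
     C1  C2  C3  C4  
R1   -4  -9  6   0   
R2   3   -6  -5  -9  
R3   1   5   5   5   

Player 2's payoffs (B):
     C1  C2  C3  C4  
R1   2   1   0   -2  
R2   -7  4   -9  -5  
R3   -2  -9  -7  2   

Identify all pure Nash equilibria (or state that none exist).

(R3, C4)

Find each player's best response to every opponent strategy; NE are the intersections.
Player 1's best responses — vs C1: R2 (payoff 3); vs C2: R3 (payoff 5); vs C3: R1 (payoff 6); vs C4: R3 (payoff 5).
Player 2's best responses — vs R1: C1 (payoff 2); vs R2: C2 (payoff 4); vs R3: C4 (payoff 2).
The only mutual best response is (R3, C4); neither player gains by switching there.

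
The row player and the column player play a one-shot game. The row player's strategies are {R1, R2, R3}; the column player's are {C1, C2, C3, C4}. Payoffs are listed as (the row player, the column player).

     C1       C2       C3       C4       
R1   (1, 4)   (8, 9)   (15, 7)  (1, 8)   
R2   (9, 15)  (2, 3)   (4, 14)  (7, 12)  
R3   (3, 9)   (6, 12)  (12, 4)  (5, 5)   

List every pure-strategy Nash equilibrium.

(R1, C2) and (R2, C1)

Check mutual best responses: a cell is a NE iff neither player can gain by unilaterally deviating.
The row player's best responses — vs C1: R2 (payoff 9); vs C2: R1 (payoff 8); vs C3: R1 (payoff 15); vs C4: R2 (payoff 7).
The column player's best responses — vs R1: C2 (payoff 9); vs R2: C1 (payoff 15); vs R3: C2 (payoff 12).
Mutual best responses occur at (R1, C2) and (R2, C1); at each, neither player gains by switching.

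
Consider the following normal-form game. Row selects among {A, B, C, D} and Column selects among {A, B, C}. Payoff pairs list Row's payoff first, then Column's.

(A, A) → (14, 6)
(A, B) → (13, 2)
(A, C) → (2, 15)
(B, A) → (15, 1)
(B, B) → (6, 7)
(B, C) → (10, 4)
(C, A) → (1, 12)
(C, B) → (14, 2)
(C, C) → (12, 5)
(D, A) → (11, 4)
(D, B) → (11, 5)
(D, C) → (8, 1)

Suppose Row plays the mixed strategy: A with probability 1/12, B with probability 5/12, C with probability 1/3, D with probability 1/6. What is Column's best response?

Compute Column's expected payoff from each pure strategy against the given mix.
A: (1/12)·6 + (5/12)·1 + (1/3)·12 + (1/6)·4 = 67/12
B: (1/12)·2 + (5/12)·7 + (1/3)·2 + (1/6)·5 = 55/12
C: (1/12)·15 + (5/12)·4 + (1/3)·5 + (1/6)·1 = 19/4
Highest expected payoff is 67/12, from A.

A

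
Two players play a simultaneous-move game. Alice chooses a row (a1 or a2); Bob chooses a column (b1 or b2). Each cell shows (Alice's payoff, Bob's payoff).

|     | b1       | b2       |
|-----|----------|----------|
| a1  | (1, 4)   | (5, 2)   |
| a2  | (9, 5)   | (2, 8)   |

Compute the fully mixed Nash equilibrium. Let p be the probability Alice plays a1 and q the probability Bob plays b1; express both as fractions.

p = 3/5, q = 3/11

In a mixed NE each player is indifferent between their pure strategies, so the opponent's mix sets the indifference.
Bob indifferent between b1 and b2: p·4 + (1−p)·5 = p·2 + (1−p)·8 ⟹ 5 + (-1)p = 8 + (-6)p ⟹ p = 3/5.
Alice indifferent between a1 and a2: q·1 + (1−q)·5 = q·9 + (1−q)·2 ⟹ 5 + (-4)q = 2 + 7q ⟹ q = 3/11.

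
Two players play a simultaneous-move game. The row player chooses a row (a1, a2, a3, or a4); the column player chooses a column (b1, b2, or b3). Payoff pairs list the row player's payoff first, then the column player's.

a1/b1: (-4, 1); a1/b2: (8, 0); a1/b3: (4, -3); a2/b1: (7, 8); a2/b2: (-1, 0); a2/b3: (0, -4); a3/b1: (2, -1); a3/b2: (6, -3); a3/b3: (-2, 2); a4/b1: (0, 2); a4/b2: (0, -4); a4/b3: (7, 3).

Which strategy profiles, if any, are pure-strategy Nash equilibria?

(a2, b1) and (a4, b3)

Check mutual best responses: a cell is a NE iff neither player can gain by unilaterally deviating.
The row player's best responses — vs b1: a2 (payoff 7); vs b2: a1 (payoff 8); vs b3: a4 (payoff 7).
The column player's best responses — vs a1: b1 (payoff 1); vs a2: b1 (payoff 8); vs a3: b3 (payoff 2); vs a4: b3 (payoff 3).
Mutual best responses occur at (a2, b1) and (a4, b3); at each, neither player gains by switching.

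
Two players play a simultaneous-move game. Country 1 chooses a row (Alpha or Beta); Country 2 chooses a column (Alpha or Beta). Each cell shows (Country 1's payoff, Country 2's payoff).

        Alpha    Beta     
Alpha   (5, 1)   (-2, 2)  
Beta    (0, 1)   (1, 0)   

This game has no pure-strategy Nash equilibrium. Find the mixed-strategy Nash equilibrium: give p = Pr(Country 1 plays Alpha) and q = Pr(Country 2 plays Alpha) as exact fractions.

p = 1/2, q = 3/8

Each player's mixing probability is pinned down by making the *other* player indifferent.
Country 2 indifferent between Alpha and Beta: p·1 + (1−p)·1 = p·2 + (1−p)·0 ⟹ 1 + 0p = 0 + 2p ⟹ p = 1/2.
Country 1 indifferent between Alpha and Beta: q·5 + (1−q)·(-2) = q·0 + (1−q)·1 ⟹ (-2) + 7q = 1 + (-1)q ⟹ q = 3/8.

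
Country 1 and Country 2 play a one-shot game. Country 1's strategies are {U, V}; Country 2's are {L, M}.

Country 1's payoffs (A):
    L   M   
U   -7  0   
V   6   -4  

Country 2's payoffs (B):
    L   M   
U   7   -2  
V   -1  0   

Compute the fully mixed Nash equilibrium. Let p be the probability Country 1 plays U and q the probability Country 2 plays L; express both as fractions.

Each player's mixing probability is pinned down by making the *other* player indifferent.
Country 2 indifferent between L and M: p·7 + (1−p)·(-1) = p·(-2) + (1−p)·0 ⟹ (-1) + 8p = 0 + (-2)p ⟹ p = 1/10.
Country 1 indifferent between U and V: q·(-7) + (1−q)·0 = q·6 + (1−q)·(-4) ⟹ 0 + (-7)q = (-4) + 10q ⟹ q = 4/17.

p = 1/10, q = 4/17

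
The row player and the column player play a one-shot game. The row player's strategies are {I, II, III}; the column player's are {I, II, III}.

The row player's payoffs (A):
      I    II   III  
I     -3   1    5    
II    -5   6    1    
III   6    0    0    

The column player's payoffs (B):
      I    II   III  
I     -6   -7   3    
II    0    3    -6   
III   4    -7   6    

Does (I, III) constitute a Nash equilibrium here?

Holding the column player at III: the row player gets 5 from I, versus 1 from II, 0 from III. No profitable deviation for the row player.
Holding the row player at I: the column player gets 3 from III, versus -6 from I, -7 from II. No profitable deviation for the column player either.

Yes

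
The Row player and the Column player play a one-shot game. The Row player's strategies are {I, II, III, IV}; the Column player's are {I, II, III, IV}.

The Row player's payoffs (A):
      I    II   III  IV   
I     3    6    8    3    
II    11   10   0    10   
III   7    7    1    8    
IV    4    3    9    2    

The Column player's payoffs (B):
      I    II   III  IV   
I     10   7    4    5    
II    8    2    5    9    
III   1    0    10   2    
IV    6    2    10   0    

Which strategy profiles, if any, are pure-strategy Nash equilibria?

Find each player's best response to every opponent strategy; NE are the intersections.
The Row player's best responses — vs I: II (payoff 11); vs II: II (payoff 10); vs III: IV (payoff 9); vs IV: II (payoff 10).
The Column player's best responses — vs I: I (payoff 10); vs II: IV (payoff 9); vs III: III (payoff 10); vs IV: III (payoff 10).
Mutual best responses occur at (II, IV) and (IV, III); at each, neither player gains by switching.

(II, IV) and (IV, III)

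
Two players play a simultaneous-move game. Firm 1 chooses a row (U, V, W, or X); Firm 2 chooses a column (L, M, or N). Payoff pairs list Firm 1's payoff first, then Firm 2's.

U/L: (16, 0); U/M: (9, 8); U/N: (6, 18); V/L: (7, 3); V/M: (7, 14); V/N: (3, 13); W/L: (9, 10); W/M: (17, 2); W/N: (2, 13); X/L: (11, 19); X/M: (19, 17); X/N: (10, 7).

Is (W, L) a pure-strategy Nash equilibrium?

Holding Firm 2 at L: Firm 1 gets 9 from W but could get 16 by switching to U. Firm 1 has a profitable deviation.

No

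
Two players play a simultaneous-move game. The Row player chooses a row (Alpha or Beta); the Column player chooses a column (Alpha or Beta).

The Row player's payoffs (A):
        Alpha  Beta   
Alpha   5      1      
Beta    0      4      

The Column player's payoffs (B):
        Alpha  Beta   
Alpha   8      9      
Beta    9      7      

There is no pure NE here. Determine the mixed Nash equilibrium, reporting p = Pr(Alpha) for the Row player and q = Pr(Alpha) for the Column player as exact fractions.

Each player's mixing probability is pinned down by making the *other* player indifferent.
The Column player indifferent between Alpha and Beta: p·8 + (1−p)·9 = p·9 + (1−p)·7 ⟹ 9 + (-1)p = 7 + 2p ⟹ p = 2/3.
The Row player indifferent between Alpha and Beta: q·5 + (1−q)·1 = q·0 + (1−q)·4 ⟹ 1 + 4q = 4 + (-4)q ⟹ q = 3/8.

p = 2/3, q = 3/8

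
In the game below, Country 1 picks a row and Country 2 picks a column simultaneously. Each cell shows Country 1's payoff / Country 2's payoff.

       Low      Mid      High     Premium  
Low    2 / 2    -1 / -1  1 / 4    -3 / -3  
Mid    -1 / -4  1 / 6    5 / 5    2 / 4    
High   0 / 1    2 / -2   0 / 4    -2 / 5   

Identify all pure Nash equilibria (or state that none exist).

Find each player's best response to every opponent strategy; NE are the intersections.
Country 1's best responses — vs Low: Low (payoff 2); vs Mid: High (payoff 2); vs High: Mid (payoff 5); vs Premium: Mid (payoff 2).
Country 2's best responses — vs Low: High (payoff 4); vs Mid: Mid (payoff 6); vs High: Premium (payoff 5).
No cell has both players best-responding. For instance, Country 1's best reply to Mid is High, but against High Country 2 prefers Premium over Mid.

There is no pure-strategy Nash equilibrium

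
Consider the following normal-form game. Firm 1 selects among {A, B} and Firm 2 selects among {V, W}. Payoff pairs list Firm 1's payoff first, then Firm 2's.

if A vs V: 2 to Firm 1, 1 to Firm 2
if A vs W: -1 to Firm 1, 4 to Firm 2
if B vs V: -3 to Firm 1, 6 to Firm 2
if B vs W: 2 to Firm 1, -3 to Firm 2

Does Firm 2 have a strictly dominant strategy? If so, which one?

None

Check whether one of Firm 2's strategies beats all alternatives regardless of what the opponent does.
V is not dominant: against A, W gives 4 > 1.
W is not dominant: against B, V gives 6 > -3.
No single strategy is best against every opponent action.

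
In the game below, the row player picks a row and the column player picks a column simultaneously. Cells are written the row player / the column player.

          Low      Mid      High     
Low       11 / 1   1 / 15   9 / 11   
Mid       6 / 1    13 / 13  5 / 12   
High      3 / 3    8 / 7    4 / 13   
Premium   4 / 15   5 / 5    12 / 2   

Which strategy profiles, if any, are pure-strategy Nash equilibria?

(Mid, Mid)

Find each player's best response to every opponent strategy; NE are the intersections.
The row player's best responses — vs Low: Low (payoff 11); vs Mid: Mid (payoff 13); vs High: Premium (payoff 12).
The column player's best responses — vs Low: Mid (payoff 15); vs Mid: Mid (payoff 13); vs High: High (payoff 13); vs Premium: Low (payoff 15).
The only mutual best response is (Mid, Mid); neither player gains by switching there.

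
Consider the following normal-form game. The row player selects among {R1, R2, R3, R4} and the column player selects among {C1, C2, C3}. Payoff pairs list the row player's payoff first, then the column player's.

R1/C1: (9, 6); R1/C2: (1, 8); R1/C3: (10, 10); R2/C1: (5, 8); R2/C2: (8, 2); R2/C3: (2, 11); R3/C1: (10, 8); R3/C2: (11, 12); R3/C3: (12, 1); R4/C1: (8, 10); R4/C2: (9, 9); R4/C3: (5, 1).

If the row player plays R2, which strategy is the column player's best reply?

C3

With the row player fixed at R2, the column player's payoffs are: C1 → 8, C2 → 2, C3 → 11.
The maximum is 11, achieved by C3.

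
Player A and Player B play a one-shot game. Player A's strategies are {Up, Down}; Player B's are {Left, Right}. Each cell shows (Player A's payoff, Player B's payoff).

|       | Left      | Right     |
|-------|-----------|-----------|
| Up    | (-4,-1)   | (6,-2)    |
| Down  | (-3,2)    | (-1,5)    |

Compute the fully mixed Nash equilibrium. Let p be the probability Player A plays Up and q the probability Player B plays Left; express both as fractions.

p = 3/4, q = 7/8

Each player's mixing probability is pinned down by making the *other* player indifferent.
Player B indifferent between Left and Right: p·(-1) + (1−p)·2 = p·(-2) + (1−p)·5 ⟹ 2 + (-3)p = 5 + (-7)p ⟹ p = 3/4.
Player A indifferent between Up and Down: q·(-4) + (1−q)·6 = q·(-3) + (1−q)·(-1) ⟹ 6 + (-10)q = (-1) + (-2)q ⟹ q = 7/8.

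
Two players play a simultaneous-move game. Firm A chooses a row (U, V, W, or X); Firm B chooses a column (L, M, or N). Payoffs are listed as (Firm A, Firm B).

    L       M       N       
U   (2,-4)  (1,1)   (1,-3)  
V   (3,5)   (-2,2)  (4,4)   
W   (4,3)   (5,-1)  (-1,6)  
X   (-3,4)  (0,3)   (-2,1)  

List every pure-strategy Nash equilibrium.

Check mutual best responses: a cell is a NE iff neither player can gain by unilaterally deviating.
Firm A's best responses — vs L: W (payoff 4); vs M: W (payoff 5); vs N: V (payoff 4).
Firm B's best responses — vs U: M (payoff 1); vs V: L (payoff 5); vs W: N (payoff 6); vs X: L (payoff 4).
No cell has both players best-responding. For instance, Firm A's best reply to L is W, but against W Firm B prefers N over L.

No pure-strategy Nash equilibrium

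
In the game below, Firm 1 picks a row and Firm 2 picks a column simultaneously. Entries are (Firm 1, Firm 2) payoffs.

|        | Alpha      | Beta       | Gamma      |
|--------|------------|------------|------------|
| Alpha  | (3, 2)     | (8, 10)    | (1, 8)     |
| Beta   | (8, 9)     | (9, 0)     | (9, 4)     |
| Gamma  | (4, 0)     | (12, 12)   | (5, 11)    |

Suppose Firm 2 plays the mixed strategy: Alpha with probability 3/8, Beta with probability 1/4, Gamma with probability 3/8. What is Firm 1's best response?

Firm 1's best reply maximizes expected payoff against the mix.
Alpha: (3/8)·3 + (1/4)·8 + (3/8)·1 = 7/2
Beta: (3/8)·8 + (1/4)·9 + (3/8)·9 = 69/8
Gamma: (3/8)·4 + (1/4)·12 + (3/8)·5 = 51/8
Highest expected payoff is 69/8, from Beta.

Beta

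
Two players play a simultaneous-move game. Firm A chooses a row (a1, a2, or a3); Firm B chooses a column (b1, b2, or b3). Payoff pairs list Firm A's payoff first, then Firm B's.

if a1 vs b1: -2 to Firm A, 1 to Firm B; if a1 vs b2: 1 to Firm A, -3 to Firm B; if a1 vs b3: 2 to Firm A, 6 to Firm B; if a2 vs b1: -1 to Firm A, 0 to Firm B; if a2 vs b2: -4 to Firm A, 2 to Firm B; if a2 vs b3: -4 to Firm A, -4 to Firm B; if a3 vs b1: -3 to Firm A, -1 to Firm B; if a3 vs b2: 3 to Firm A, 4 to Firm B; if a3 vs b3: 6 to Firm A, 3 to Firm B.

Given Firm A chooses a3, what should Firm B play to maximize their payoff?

With Firm A fixed at a3, Firm B's payoffs are: b1 → -1, b2 → 4, b3 → 3.
The maximum is 4, achieved by b2.

b2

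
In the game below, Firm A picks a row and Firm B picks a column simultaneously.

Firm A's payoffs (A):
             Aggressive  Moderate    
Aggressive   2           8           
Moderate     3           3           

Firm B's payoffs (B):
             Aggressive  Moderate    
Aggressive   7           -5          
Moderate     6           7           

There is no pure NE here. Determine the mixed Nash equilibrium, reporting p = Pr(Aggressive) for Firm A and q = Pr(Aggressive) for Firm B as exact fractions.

p = 1/13, q = 5/6

Each player's mixing probability is pinned down by making the *other* player indifferent.
Firm B indifferent between Aggressive and Moderate: p·7 + (1−p)·6 = p·(-5) + (1−p)·7 ⟹ 6 + 1p = 7 + (-12)p ⟹ p = 1/13.
Firm A indifferent between Aggressive and Moderate: q·2 + (1−q)·8 = q·3 + (1−q)·3 ⟹ 8 + (-6)q = 3 + 0q ⟹ q = 5/6.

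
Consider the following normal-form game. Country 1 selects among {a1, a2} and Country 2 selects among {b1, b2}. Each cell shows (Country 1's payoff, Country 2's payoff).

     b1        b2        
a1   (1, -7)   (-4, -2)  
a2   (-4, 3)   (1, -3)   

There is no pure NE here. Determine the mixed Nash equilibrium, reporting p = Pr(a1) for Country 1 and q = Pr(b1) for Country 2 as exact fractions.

p = 6/11, q = 1/2

Each player's mixing probability is pinned down by making the *other* player indifferent.
Country 2 indifferent between b1 and b2: p·(-7) + (1−p)·3 = p·(-2) + (1−p)·(-3) ⟹ 3 + (-10)p = (-3) + 1p ⟹ p = 6/11.
Country 1 indifferent between a1 and a2: q·1 + (1−q)·(-4) = q·(-4) + (1−q)·1 ⟹ (-4) + 5q = 1 + (-5)q ⟹ q = 1/2.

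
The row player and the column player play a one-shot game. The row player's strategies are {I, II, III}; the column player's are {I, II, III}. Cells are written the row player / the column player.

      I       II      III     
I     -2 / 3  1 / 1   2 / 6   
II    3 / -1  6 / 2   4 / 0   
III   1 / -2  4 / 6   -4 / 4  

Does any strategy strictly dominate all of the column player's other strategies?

A strategy is strictly dominant if it gives the column player a strictly higher payoff than every other strategy, against every choice by the opponent.
I is not dominant: against I, III gives 6 > 3.
II is not dominant: against I, I gives 3 > 1.
III is not dominant: against II, II gives 2 > 0.
No single strategy is best against every opponent action.

None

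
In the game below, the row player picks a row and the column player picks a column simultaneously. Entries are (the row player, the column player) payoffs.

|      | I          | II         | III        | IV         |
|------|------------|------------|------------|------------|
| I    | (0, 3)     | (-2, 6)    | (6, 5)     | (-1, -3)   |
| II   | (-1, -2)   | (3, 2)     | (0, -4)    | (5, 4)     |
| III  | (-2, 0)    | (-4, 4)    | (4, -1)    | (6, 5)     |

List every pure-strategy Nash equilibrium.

A profile is a Nash equilibrium when each player is best-responding to the other.
The row player's best responses — vs I: I (payoff 0); vs II: II (payoff 3); vs III: I (payoff 6); vs IV: III (payoff 6).
The column player's best responses — vs I: II (payoff 6); vs II: IV (payoff 4); vs III: IV (payoff 5).
The only mutual best response is (III, IV); neither player gains by switching there.

(III, IV)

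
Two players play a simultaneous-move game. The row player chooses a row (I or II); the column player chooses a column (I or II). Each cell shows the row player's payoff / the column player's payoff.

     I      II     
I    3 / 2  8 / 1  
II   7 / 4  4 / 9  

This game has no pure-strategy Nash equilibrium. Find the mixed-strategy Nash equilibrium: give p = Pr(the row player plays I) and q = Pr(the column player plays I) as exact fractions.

In a mixed NE each player is indifferent between their pure strategies, so the opponent's mix sets the indifference.
The column player indifferent between I and II: p·2 + (1−p)·4 = p·1 + (1−p)·9 ⟹ 4 + (-2)p = 9 + (-8)p ⟹ p = 5/6.
The row player indifferent between I and II: q·3 + (1−q)·8 = q·7 + (1−q)·4 ⟹ 8 + (-5)q = 4 + 3q ⟹ q = 1/2.

p = 5/6, q = 1/2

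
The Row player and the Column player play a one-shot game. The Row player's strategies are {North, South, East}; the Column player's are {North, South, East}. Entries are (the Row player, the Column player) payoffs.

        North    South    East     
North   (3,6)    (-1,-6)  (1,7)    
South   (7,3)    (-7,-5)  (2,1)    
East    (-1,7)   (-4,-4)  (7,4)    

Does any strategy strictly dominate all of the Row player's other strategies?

None

Check whether one of the Row player's strategies beats all alternatives regardless of what the opponent does.
North is not dominant: against North, South gives 7 > 3.
South is not dominant: against South, North gives -1 > -7.
East is not dominant: against North, North gives 3 > -1.
No single strategy is best against every opponent action.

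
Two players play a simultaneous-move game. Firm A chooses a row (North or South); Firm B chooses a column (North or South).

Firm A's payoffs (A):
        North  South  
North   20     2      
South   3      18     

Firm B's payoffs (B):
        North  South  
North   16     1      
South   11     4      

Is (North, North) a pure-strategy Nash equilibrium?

Yes

Holding Firm B at North: Firm A gets 20 from North, versus 3 from South. No profitable deviation for Firm A.
Holding Firm A at North: Firm B gets 16 from North, versus 1 from South. No profitable deviation for Firm B either.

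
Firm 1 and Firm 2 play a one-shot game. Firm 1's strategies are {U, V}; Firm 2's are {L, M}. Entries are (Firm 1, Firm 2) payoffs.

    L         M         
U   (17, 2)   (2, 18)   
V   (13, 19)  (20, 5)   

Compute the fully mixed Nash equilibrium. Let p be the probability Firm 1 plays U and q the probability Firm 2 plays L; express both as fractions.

Each player's mixing probability is pinned down by making the *other* player indifferent.
Firm 2 indifferent between L and M: p·2 + (1−p)·19 = p·18 + (1−p)·5 ⟹ 19 + (-17)p = 5 + 13p ⟹ p = 7/15.
Firm 1 indifferent between U and V: q·17 + (1−q)·2 = q·13 + (1−q)·20 ⟹ 2 + 15q = 20 + (-7)q ⟹ q = 9/11.

p = 7/15, q = 9/11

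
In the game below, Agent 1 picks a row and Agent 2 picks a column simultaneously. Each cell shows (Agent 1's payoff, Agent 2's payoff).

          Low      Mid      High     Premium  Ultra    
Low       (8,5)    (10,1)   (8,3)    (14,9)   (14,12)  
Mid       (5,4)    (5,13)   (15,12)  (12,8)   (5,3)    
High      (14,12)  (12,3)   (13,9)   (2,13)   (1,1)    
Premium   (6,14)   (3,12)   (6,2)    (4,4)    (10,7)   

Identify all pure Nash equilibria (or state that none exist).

A profile is a Nash equilibrium when each player is best-responding to the other.
Agent 1's best responses — vs Low: High (payoff 14); vs Mid: High (payoff 12); vs High: Mid (payoff 15); vs Premium: Low (payoff 14); vs Ultra: Low (payoff 14).
Agent 2's best responses — vs Low: Ultra (payoff 12); vs Mid: Mid (payoff 13); vs High: Premium (payoff 13); vs Premium: Low (payoff 14).
The only mutual best response is (Low, Ultra); neither player gains by switching there.

(Low, Ultra)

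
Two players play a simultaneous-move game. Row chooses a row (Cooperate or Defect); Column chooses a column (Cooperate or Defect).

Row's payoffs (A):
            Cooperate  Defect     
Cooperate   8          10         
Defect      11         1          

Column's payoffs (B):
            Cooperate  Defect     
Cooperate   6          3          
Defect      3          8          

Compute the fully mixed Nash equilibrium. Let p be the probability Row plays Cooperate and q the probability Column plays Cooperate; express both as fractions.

p = 5/8, q = 3/4

Each player's mixing probability is pinned down by making the *other* player indifferent.
Column indifferent between Cooperate and Defect: p·6 + (1−p)·3 = p·3 + (1−p)·8 ⟹ 3 + 3p = 8 + (-5)p ⟹ p = 5/8.
Row indifferent between Cooperate and Defect: q·8 + (1−q)·10 = q·11 + (1−q)·1 ⟹ 10 + (-2)q = 1 + 10q ⟹ q = 3/4.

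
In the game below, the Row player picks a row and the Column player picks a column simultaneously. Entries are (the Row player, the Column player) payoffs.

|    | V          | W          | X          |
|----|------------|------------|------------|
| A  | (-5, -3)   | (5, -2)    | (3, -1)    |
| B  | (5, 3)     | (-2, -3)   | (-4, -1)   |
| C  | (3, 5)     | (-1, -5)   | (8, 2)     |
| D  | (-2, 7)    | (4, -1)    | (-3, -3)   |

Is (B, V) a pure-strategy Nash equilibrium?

Holding the Column player at V: the Row player gets 5 from B, versus -5 from A, 3 from C, -2 from D. No profitable deviation for the Row player.
Holding the Row player at B: the Column player gets 3 from V, versus -3 from W, -1 from X. No profitable deviation for the Column player either.

Yes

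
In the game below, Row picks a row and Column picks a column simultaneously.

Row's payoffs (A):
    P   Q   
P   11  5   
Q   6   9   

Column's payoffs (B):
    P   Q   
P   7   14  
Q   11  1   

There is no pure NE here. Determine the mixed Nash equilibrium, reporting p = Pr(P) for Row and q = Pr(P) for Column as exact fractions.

p = 10/17, q = 4/9

In a mixed NE each player is indifferent between their pure strategies, so the opponent's mix sets the indifference.
Column indifferent between P and Q: p·7 + (1−p)·11 = p·14 + (1−p)·1 ⟹ 11 + (-4)p = 1 + 13p ⟹ p = 10/17.
Row indifferent between P and Q: q·11 + (1−q)·5 = q·6 + (1−q)·9 ⟹ 5 + 6q = 9 + (-3)q ⟹ q = 4/9.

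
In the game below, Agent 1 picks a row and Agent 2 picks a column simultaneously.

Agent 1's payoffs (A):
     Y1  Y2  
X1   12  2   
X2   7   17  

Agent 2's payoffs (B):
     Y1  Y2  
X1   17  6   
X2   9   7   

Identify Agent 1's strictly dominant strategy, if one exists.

Check whether one of Agent 1's strategies beats all alternatives regardless of what the opponent does.
X1 is not dominant: against Y2, X2 gives 17 > 2.
X2 is not dominant: against Y1, X1 gives 12 > 7.
No single strategy is best against every opponent action.

No strictly dominant strategy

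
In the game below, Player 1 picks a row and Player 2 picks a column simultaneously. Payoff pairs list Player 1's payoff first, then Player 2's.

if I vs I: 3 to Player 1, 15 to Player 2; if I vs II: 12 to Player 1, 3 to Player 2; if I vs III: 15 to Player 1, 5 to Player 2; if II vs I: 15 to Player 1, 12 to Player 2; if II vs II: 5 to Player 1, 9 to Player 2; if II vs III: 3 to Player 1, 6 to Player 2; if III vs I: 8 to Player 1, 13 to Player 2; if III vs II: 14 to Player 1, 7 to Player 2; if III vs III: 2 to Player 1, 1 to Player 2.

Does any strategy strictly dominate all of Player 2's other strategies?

I

A strategy is strictly dominant if it gives Player 2 a strictly higher payoff than every other strategy, against every choice by the opponent.
I strictly dominates: vs I: 15 > each of {3, 5}; vs II: 12 > each of {9, 6}; vs III: 13 > each of {7, 1}.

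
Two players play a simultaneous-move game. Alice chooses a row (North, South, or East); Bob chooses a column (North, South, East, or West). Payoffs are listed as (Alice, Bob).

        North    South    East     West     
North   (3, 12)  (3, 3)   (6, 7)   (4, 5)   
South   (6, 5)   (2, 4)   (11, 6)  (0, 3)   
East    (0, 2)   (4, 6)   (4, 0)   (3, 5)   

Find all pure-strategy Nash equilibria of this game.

Check mutual best responses: a cell is a NE iff neither player can gain by unilaterally deviating.
Alice's best responses — vs North: South (payoff 6); vs South: East (payoff 4); vs East: South (payoff 11); vs West: North (payoff 4).
Bob's best responses — vs North: North (payoff 12); vs South: East (payoff 6); vs East: South (payoff 6).
Mutual best responses occur at (South, East) and (East, South); at each, neither player gains by switching.

(South, East) and (East, South)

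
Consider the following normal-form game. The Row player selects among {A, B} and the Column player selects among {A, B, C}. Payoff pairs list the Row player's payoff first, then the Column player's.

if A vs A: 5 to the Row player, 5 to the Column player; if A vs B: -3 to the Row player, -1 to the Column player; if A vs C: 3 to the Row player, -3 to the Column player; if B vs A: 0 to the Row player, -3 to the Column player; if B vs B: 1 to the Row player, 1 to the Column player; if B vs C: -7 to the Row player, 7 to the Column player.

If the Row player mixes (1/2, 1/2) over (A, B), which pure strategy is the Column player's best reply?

C

Compute the Column player's expected payoff from each pure strategy against the given mix.
A: (1/2)·5 + (1/2)·(-3) = 1
B: (1/2)·(-1) + (1/2)·1 = 0
C: (1/2)·(-3) + (1/2)·7 = 2
Highest expected payoff is 2, from C.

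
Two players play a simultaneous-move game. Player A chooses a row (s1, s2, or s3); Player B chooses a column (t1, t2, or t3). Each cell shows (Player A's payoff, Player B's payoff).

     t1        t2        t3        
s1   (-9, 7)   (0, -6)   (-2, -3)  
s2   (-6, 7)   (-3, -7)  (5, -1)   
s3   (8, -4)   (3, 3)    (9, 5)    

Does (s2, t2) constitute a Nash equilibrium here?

No

Holding Player B at t2: Player A gets -3 from s2 but could get 3 by switching to s3. Player A has a profitable deviation.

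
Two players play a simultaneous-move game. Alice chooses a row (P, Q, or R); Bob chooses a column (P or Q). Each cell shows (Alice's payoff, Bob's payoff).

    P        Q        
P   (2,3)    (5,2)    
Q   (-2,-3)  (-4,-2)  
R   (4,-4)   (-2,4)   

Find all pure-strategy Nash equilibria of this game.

A profile is a Nash equilibrium when each player is best-responding to the other.
Alice's best responses — vs P: R (payoff 4); vs Q: P (payoff 5).
Bob's best responses — vs P: P (payoff 3); vs Q: Q (payoff -2); vs R: Q (payoff 4).
No cell has both players best-responding. For instance, Alice's best reply to Q is P, but against P Bob prefers P over Q.

None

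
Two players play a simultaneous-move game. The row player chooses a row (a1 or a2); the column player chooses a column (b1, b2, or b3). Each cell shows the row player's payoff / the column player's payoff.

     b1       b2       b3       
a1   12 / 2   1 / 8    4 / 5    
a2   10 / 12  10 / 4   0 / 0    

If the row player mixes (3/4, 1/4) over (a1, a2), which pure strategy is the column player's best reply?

Compute the column player's expected payoff from each pure strategy against the given mix.
b1: (3/4)·2 + (1/4)·12 = 9/2
b2: (3/4)·8 + (1/4)·4 = 7
b3: (3/4)·5 + (1/4)·0 = 15/4
Highest expected payoff is 7, from b2.

b2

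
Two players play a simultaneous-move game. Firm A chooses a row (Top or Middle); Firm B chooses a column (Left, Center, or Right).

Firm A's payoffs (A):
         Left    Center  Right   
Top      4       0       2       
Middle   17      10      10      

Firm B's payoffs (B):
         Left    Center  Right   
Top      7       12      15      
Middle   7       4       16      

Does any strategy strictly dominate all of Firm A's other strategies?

Middle

A strategy is strictly dominant if it gives Firm A a strictly higher payoff than every other strategy, against every choice by the opponent.
Middle strictly dominates: vs Left: 17 > 4; vs Center: 10 > 0; vs Right: 10 > 2.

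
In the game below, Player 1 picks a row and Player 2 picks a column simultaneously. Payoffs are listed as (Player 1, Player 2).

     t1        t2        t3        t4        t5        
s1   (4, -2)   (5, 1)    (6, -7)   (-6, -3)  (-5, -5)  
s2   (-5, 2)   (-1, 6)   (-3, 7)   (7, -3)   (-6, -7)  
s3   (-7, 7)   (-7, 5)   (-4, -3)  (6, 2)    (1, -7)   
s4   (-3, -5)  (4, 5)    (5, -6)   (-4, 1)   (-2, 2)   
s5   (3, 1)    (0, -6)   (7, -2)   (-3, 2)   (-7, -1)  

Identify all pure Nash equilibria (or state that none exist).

(s1, t2)

Check mutual best responses: a cell is a NE iff neither player can gain by unilaterally deviating.
Player 1's best responses — vs t1: s1 (payoff 4); vs t2: s1 (payoff 5); vs t3: s5 (payoff 7); vs t4: s2 (payoff 7); vs t5: s3 (payoff 1).
Player 2's best responses — vs s1: t2 (payoff 1); vs s2: t3 (payoff 7); vs s3: t1 (payoff 7); vs s4: t2 (payoff 5); vs s5: t4 (payoff 2).
The only mutual best response is (s1, t2); neither player gains by switching there.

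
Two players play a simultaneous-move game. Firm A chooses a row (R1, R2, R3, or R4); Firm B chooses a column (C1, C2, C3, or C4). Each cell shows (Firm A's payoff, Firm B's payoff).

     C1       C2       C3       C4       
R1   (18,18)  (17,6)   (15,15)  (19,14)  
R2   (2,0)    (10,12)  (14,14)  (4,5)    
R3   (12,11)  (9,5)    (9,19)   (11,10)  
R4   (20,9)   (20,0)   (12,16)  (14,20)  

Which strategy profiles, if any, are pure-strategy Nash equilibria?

No pure-strategy Nash equilibrium

Find each player's best response to every opponent strategy; NE are the intersections.
Firm A's best responses — vs C1: R4 (payoff 20); vs C2: R4 (payoff 20); vs C3: R1 (payoff 15); vs C4: R1 (payoff 19).
Firm B's best responses — vs R1: C1 (payoff 18); vs R2: C3 (payoff 14); vs R3: C3 (payoff 19); vs R4: C4 (payoff 20).
No cell has both players best-responding. For instance, Firm A's best reply to C2 is R4, but against R4 Firm B prefers C4 over C2.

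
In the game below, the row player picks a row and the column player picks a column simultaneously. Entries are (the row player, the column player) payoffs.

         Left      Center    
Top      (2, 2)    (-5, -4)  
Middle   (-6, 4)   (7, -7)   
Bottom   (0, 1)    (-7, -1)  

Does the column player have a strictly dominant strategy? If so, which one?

Check whether one of the column player's strategies beats all alternatives regardless of what the opponent does.
Left strictly dominates: vs Top: 2 > -4; vs Middle: 4 > -7; vs Bottom: 1 > -1.

Left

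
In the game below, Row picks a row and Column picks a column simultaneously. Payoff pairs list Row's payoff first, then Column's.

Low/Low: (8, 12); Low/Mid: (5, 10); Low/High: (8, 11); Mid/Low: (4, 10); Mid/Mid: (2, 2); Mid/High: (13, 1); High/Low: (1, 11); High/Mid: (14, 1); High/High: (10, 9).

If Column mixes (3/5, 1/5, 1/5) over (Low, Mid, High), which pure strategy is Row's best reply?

Low

Row's best reply maximizes expected payoff against the mix.
Low: (3/5)·8 + (1/5)·5 + (1/5)·8 = 37/5
Mid: (3/5)·4 + (1/5)·2 + (1/5)·13 = 27/5
High: (3/5)·1 + (1/5)·14 + (1/5)·10 = 27/5
Highest expected payoff is 37/5, from Low.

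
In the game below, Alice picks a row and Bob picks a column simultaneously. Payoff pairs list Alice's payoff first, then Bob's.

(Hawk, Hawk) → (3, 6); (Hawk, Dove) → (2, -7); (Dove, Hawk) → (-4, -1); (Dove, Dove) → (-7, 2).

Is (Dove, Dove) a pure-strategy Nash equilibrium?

Holding Bob at Dove: Alice gets -7 from Dove but could get 2 by switching to Hawk. Alice has a profitable deviation.

No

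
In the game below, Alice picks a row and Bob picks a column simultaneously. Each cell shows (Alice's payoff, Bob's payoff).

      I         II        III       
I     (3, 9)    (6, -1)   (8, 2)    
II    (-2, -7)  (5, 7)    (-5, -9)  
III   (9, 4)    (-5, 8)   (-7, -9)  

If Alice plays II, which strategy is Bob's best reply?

II

With Alice fixed at II, Bob's payoffs are: I → -7, II → 7, III → -9.
The maximum is 7, achieved by II.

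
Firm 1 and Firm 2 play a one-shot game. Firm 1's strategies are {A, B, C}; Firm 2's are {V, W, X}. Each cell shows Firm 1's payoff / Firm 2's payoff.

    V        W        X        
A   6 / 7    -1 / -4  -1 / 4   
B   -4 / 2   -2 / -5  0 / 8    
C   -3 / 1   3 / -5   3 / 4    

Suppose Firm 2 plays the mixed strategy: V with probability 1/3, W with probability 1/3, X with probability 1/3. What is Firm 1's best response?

Firm 1's best reply maximizes expected payoff against the mix.
A: (1/3)·6 + (1/3)·(-1) + (1/3)·(-1) = 4/3
B: (1/3)·(-4) + (1/3)·(-2) + (1/3)·0 = -2
C: (1/3)·(-3) + (1/3)·3 + (1/3)·3 = 1
Highest expected payoff is 4/3, from A.

A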